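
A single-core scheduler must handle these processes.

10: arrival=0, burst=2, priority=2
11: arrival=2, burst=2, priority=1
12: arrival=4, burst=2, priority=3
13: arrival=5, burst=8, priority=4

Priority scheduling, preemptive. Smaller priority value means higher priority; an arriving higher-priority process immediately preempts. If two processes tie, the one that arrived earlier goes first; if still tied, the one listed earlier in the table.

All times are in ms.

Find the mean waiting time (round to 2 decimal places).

0.25

Schedule: | 10 0-2 | 11 2-4 | 12 4-6 | 13 6-14 |
Completion: 10=2  11=4  12=6  13=14
Waiting times: 10=0, 11=0, 12=0, 13=1
Average waiting = (0+0+0+1) / 4 = 1/4 = 0.25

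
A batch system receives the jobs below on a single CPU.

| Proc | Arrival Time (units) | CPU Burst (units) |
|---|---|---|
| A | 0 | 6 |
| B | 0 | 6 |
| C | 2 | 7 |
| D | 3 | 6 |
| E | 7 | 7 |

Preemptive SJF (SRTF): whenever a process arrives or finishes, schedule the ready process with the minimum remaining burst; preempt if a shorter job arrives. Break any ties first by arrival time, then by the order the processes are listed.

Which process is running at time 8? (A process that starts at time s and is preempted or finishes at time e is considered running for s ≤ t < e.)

Schedule: | A 0-6 | B 6-12 | D 12-18 | C 18-25 | E 25-32 |
Completion: A=6  B=12  C=25  D=18  E=32

B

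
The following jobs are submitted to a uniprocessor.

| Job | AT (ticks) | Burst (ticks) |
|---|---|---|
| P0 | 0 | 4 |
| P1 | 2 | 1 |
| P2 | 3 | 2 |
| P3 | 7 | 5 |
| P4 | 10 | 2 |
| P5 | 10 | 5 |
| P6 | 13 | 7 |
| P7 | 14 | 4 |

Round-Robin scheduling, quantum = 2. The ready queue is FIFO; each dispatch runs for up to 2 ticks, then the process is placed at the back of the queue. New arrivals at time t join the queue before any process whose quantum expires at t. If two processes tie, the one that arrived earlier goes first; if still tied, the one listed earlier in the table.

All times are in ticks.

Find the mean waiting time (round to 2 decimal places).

4.75

Timeline: | P0 0-2 | P1 2-3 | P0 3-5 | P2 5-7 | P3 7-11 | P4 11-13 | P5 13-15 | P3 15-16 | P6 16-18 | P7 18-20 | P5 20-22 | P6 22-24 | P7 24-26 | P5 26-27 | P6 27-30 |
Completion: P0=5  P1=3  P2=7  P3=16  P4=13  P5=27  P6=30  P7=26
Turnaround (C−A): P0=5  P1=1  P2=4  P3=9  P4=3  P5=17  P6=17  P7=12
Waiting times: P0=1, P1=0, P2=2, P3=4, P4=1, P5=12, P6=10, P7=8
Average waiting = (1+0+2+4+1+12+10+8) / 8 = 38/8 = 4.75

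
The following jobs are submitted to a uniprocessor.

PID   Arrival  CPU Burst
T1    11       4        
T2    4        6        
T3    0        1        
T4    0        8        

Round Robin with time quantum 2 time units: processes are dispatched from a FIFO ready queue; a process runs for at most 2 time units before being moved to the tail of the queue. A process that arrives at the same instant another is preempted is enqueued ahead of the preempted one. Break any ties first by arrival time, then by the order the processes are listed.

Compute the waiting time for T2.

Timeline: | T3 0-1 | T4 1-5 | T2 5-7 | T4 7-9 | T2 9-11 | T4 11-13 | T1 13-15 | T2 15-17 | T1 17-19 |
Completion: T1=19  T2=17  T3=1  T4=13
Waiting(T2) = turnaround − burst = 13 − 6 = 7

7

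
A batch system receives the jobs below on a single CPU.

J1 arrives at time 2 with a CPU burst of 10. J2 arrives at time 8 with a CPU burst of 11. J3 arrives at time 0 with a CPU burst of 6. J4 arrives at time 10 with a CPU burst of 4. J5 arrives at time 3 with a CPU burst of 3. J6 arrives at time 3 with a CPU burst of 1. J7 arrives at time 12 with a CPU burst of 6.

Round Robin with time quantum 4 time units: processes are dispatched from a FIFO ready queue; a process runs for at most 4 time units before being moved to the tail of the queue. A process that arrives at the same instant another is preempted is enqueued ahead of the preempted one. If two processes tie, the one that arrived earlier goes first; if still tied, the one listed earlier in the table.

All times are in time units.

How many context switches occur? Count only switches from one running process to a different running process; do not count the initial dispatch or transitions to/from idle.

12

Gantt: | J3 0-4 | J1 4-8 | J5 8-11 | J6 11-12 | J3 12-14 | J2 14-18 | J1 18-22 | J4 22-26 | J7 26-30 | J2 30-34 | J1 34-36 | J7 36-38 | J2 38-41 |
Completion: J1=36  J2=41  J3=14  J4=26  J5=11  J6=12  J7=38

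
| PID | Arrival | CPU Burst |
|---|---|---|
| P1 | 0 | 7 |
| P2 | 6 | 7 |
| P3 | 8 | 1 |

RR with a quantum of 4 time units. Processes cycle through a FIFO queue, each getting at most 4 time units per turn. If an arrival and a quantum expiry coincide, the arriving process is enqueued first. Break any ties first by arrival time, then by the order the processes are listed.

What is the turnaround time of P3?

Gantt: | P1 0-7 | P2 7-11 | P3 11-12 | P2 12-15 |
Completion: P1=7  P2=15  P3=12
Turnaround(P3) = completion − arrival = 12 − 8 = 4

4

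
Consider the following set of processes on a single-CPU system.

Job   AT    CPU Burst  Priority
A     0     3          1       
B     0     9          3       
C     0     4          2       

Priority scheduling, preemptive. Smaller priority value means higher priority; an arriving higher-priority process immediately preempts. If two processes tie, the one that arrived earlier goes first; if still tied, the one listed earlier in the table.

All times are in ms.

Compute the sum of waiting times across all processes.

Timeline: | A 0-3 | C 3-7 | B 7-16 |
Completion: A=3  B=16  C=7
Turnaround (C−A): A=3  B=16  C=7
Waiting = turnaround − burst: A=0, B=7, C=3
Total waiting = 0 + 7 + 3 = 10

10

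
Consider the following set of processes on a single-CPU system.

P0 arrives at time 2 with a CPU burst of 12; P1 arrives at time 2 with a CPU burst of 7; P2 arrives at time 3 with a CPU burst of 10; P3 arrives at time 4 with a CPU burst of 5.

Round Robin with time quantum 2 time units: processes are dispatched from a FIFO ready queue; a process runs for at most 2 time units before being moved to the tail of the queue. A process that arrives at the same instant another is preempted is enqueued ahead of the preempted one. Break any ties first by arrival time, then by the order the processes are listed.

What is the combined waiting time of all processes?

Schedule: | idle 0-2 | P0 2-4 | P1 4-6 | P2 6-8 | P3 8-10 | P0 10-12 | P1 12-14 | P2 14-16 | P3 16-18 | P0 18-20 | P1 20-22 | P2 22-24 | P3 24-25 | P0 25-27 | P1 27-28 | P2 28-30 | P0 30-32 | P2 32-34 | P0 34-36 |
Completion: P0=36  P1=28  P2=34  P3=25
Turnaround (C−A): P0=34  P1=26  P2=31  P3=21
Waiting = turnaround − burst: P0=22, P1=19, P2=21, P3=16
Total waiting = 22 + 19 + 21 + 16 = 78

78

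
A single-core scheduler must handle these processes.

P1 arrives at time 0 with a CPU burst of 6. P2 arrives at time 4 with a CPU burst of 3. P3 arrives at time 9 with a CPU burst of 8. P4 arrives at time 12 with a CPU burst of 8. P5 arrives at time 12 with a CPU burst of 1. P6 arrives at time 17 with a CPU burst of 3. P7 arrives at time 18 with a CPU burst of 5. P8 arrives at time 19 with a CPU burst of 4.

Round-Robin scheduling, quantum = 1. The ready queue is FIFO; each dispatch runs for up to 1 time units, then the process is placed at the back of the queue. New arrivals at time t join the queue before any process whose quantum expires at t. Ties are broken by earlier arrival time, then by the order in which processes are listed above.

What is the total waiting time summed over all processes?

Timeline: | P1 0-4 | P2 4-5 | P1 5-6 | P2 6-7 | P1 7-8 | P2 8-9 | P3 9-12 | P4 12-13 | P5 13-14 | P3 14-15 | P4 15-16 | P3 16-17 | P4 17-18 | P6 18-19 | P3 19-20 | P7 20-21 | P4 21-22 | P8 22-23 | P6 23-24 | P3 24-25 | P7 25-26 | P4 26-27 | P8 27-28 | P6 28-29 | P3 29-30 | P7 30-31 | P4 31-32 | P8 32-33 | P7 33-34 | P4 34-35 | P8 35-36 | P7 36-37 | P4 37-38 |
Completion: P1=8  P2=9  P3=30  P4=38  P5=14  P6=29  P7=37  P8=36
Turnaround (C−A): P1=8  P2=5  P3=21  P4=26  P5=2  P6=12  P7=19  P8=17
Waiting = turnaround − burst: P1=2, P2=2, P3=13, P4=18, P5=1, P6=9, P7=14, P8=13
Total waiting = 2 + 2 + 13 + 18 + 1 + 9 + 14 + 13 = 72

72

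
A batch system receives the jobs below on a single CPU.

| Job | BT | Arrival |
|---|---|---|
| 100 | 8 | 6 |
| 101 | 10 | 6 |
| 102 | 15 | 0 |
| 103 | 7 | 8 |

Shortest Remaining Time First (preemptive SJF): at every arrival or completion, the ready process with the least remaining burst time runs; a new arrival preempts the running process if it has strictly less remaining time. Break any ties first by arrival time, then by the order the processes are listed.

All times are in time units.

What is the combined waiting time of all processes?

45

Gantt: | 102 0-6 | 100 6-14 | 103 14-21 | 102 21-30 | 101 30-40 |
Completion: 100=14  101=40  102=30  103=21
Turnaround (C−A): 100=8  101=34  102=30  103=13
Waiting = turnaround − burst: 100=0, 101=24, 102=15, 103=6
Total waiting = 0 + 24 + 15 + 6 = 45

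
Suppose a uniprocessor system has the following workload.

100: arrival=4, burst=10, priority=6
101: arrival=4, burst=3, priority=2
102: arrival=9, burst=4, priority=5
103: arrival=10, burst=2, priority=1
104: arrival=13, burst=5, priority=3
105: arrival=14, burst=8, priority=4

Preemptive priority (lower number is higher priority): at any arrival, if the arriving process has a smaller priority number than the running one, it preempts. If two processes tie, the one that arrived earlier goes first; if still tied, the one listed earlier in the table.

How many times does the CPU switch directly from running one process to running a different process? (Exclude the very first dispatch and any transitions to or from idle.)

8

Gantt: | idle 0-4 | 101 4-7 | 100 7-9 | 102 9-10 | 103 10-12 | 102 12-13 | 104 13-18 | 105 18-26 | 102 26-28 | 100 28-36 |
Completion: 100=36  101=7  102=28  103=12  104=18  105=26
Turnaround (C−A): 100=32  101=3  102=19  103=2  104=5  105=12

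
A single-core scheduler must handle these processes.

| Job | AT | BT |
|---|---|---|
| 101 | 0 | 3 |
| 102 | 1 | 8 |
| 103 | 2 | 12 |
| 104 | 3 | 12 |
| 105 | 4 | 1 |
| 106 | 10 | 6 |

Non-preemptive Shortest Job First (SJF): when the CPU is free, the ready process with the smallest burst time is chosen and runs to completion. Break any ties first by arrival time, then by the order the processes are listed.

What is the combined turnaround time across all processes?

Gantt: | 101 0-3 | 102 3-11 | 105 11-12 | 106 12-18 | 103 18-30 | 104 30-42 |
Completion: 101=3  102=11  103=30  104=42  105=12  106=18
Turnaround = completion − arrival: 101=3, 102=10, 103=28, 104=39, 105=8, 106=8
Total turnaround = 3 + 10 + 28 + 39 + 8 + 8 = 96

96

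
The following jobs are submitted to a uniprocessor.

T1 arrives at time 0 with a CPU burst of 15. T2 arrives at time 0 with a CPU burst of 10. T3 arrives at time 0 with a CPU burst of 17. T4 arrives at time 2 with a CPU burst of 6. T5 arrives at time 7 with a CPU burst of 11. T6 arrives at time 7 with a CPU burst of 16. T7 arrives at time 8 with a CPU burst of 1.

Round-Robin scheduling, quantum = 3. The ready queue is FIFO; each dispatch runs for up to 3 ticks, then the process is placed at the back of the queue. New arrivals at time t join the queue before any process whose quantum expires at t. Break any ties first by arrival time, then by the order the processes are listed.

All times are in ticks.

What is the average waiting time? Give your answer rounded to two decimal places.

40.43

Gantt: | T1 0-3 | T2 3-6 | T3 6-9 | T4 9-12 | T1 12-15 | T2 15-18 | T5 18-21 | T6 21-24 | T7 24-25 | T3 25-28 | T4 28-31 | T1 31-34 | T2 34-37 | T5 37-40 | T6 40-43 | T3 43-46 | T1 46-49 | T2 49-50 | T5 50-53 | T6 53-56 | T3 56-59 | T1 59-62 | T5 62-64 | T6 64-67 | T3 67-70 | T6 70-73 | T3 73-75 | T6 75-76 |
Completion: T1=62  T2=50  T3=75  T4=31  T5=64  T6=76  T7=25
Waiting times: T1=47, T2=40, T3=58, T4=23, T5=46, T6=53, T7=16
Average waiting = (47+40+58+23+46+53+16) / 7 = 283/7 = 40.43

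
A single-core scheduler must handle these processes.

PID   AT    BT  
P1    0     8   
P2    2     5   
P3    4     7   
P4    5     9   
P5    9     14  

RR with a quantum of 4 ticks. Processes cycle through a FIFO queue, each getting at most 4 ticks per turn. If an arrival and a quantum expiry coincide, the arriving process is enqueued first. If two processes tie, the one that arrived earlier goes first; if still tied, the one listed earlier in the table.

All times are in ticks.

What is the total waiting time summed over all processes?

82

Timeline: | P1 0-4 | P2 4-8 | P3 8-12 | P1 12-16 | P4 16-20 | P2 20-21 | P5 21-25 | P3 25-28 | P4 28-32 | P5 32-36 | P4 36-37 | P5 37-43 |
Completion: P1=16  P2=21  P3=28  P4=37  P5=43
Waiting = turnaround − burst: P1=8, P2=14, P3=17, P4=23, P5=20
Total waiting = 8 + 14 + 17 + 23 + 20 = 82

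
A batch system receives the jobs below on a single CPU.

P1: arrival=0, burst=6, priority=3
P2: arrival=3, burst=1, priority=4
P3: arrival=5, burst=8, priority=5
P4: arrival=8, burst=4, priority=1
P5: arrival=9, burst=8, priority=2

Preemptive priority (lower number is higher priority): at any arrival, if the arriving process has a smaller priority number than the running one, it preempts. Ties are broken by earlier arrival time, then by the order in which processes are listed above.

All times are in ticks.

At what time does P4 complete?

12

Gantt: | P1 0-6 | P2 6-7 | P3 7-8 | P4 8-12 | P5 12-20 | P3 20-27 |
Completion: P1=6  P2=7  P3=27  P4=12  P5=20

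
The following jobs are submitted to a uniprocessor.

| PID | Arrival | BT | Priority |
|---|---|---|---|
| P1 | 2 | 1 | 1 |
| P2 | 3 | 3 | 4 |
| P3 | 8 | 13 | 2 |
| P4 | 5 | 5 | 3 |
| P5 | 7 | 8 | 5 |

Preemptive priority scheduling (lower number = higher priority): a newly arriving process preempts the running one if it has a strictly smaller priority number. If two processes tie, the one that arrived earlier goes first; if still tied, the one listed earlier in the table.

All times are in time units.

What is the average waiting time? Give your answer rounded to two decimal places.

9.60

Gantt: | idle 0-2 | P1 2-3 | P2 3-5 | P4 5-8 | P3 8-21 | P4 21-23 | P2 23-24 | P5 24-32 |
Completion: P1=3  P2=24  P3=21  P4=23  P5=32
Turnaround (C−A): P1=1  P2=21  P3=13  P4=18  P5=25
Waiting times: P1=0, P2=18, P3=0, P4=13, P5=17
Average waiting = (0+18+0+13+17) / 5 = 48/5 = 9.60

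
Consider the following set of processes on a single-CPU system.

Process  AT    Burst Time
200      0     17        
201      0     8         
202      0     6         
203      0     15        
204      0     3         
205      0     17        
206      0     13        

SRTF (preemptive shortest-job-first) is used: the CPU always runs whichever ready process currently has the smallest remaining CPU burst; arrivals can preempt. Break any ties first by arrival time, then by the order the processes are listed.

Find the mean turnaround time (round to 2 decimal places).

Schedule: | 204 0-3 | 202 3-9 | 201 9-17 | 206 17-30 | 203 30-45 | 200 45-62 | 205 62-79 |
Completion: 200=62  201=17  202=9  203=45  204=3  205=79  206=30
Turnaround times: 200=62, 201=17, 202=9, 203=45, 204=3, 205=79, 206=30
Average turnaround = (62+17+9+45+3+79+30) / 7 = 245/7 = 35.00

35.00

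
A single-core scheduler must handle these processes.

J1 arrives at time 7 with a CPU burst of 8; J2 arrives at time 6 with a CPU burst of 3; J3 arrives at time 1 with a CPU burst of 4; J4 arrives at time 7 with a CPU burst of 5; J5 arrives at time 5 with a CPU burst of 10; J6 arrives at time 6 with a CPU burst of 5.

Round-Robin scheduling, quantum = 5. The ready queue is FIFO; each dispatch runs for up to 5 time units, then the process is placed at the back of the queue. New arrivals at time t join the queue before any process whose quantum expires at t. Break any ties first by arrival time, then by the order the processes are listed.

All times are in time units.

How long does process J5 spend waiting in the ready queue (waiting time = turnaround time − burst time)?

18

Schedule: | idle 0-1 | J3 1-5 | J5 5-10 | J2 10-13 | J6 13-18 | J1 18-23 | J4 23-28 | J5 28-33 | J1 33-36 |
Completion: J1=36  J2=13  J3=5  J4=28  J5=33  J6=18
Turnaround (C−A): J1=29  J2=7  J3=4  J4=21  J5=28  J6=12
Waiting(J5) = turnaround − burst = 28 − 10 = 18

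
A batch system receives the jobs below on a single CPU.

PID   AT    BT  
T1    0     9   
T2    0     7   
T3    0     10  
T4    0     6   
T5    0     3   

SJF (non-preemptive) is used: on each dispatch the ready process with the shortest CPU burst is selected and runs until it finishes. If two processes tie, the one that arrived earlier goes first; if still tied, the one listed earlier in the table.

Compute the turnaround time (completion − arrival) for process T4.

Timeline: | T5 0-3 | T4 3-9 | T2 9-16 | T1 16-25 | T3 25-35 |
Completion: T1=25  T2=16  T3=35  T4=9  T5=3
Turnaround(T4) = completion − arrival = 9 − 0 = 9

9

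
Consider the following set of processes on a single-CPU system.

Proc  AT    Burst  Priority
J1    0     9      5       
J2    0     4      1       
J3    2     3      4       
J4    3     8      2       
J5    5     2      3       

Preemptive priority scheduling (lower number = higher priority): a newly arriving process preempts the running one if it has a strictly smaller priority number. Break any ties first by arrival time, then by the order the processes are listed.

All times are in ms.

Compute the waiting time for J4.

Timeline: | J2 0-4 | J4 4-12 | J5 12-14 | J3 14-17 | J1 17-26 |
Completion: J1=26  J2=4  J3=17  J4=12  J5=14
Turnaround (C−A): J1=26  J2=4  J3=15  J4=9  J5=9
Waiting(J4) = turnaround − burst = 9 − 8 = 1

1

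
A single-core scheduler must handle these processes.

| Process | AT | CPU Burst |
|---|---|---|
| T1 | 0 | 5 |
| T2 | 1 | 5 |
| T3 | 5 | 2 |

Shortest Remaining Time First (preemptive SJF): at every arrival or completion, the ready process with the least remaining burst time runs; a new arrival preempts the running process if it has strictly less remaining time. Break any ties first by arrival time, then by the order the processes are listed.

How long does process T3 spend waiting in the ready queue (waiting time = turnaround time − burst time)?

Timeline: | T1 0-5 | T3 5-7 | T2 7-12 |
Completion: T1=5  T2=12  T3=7
Waiting(T3) = turnaround − burst = 2 − 2 = 0

0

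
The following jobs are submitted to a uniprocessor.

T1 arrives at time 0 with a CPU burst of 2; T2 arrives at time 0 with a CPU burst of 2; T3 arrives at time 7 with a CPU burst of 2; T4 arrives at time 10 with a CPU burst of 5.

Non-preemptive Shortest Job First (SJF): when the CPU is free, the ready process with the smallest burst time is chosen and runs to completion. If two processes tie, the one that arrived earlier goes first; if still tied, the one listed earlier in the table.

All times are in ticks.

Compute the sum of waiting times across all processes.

2

Schedule: | T1 0-2 | T2 2-4 | idle 4-7 | T3 7-9 | idle 9-10 | T4 10-15 |
Completion: T1=2  T2=4  T3=9  T4=15
Turnaround (C−A): T1=2  T2=4  T3=2  T4=5
Waiting = turnaround − burst: T1=0, T2=2, T3=0, T4=0
Total waiting = 0 + 2 + 0 + 0 = 2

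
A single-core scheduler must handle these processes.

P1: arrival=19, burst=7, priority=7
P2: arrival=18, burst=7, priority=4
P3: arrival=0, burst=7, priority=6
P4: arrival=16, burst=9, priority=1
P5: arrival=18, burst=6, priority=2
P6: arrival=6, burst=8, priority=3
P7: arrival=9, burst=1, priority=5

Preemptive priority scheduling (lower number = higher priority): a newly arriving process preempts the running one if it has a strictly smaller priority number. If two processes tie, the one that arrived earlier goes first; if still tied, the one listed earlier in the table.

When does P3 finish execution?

16

Gantt: | P3 0-6 | P6 6-14 | P7 14-15 | P3 15-16 | P4 16-25 | P5 25-31 | P2 31-38 | P1 38-45 |
Completion: P1=45  P2=38  P3=16  P4=25  P5=31  P6=14  P7=15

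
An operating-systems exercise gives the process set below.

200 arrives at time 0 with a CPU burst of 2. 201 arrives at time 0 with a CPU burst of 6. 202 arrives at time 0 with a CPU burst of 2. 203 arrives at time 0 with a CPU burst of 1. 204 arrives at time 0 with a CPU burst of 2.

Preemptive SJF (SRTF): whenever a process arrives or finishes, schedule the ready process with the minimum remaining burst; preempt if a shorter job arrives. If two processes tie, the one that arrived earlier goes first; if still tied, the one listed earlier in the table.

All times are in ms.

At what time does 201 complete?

13

Schedule: | 203 0-1 | 200 1-3 | 202 3-5 | 204 5-7 | 201 7-13 |
Completion: 200=3  201=13  202=5  203=1  204=7
Turnaround (C−A): 200=3  201=13  202=5  203=1  204=7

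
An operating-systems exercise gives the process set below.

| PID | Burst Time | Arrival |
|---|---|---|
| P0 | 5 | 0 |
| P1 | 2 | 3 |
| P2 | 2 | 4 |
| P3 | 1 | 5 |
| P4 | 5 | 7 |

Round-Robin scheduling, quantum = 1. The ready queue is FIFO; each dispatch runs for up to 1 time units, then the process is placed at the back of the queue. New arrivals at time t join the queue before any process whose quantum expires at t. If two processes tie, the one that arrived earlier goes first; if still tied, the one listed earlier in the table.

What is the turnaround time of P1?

Timeline: | P0 0-3 | P1 3-4 | P0 4-5 | P2 5-6 | P1 6-7 | P3 7-8 | P0 8-9 | P2 9-10 | P4 10-15 |
Completion: P0=9  P1=7  P2=10  P3=8  P4=15
Turnaround (C−A): P0=9  P1=4  P2=6  P3=3  P4=8
Turnaround(P1) = completion − arrival = 7 − 3 = 4

4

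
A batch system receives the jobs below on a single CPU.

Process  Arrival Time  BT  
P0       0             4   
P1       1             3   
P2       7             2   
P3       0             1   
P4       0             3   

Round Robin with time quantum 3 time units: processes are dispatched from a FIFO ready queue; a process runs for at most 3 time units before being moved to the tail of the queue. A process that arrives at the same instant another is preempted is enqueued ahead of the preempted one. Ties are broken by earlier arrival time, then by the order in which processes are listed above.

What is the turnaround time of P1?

9

Timeline: | P0 0-3 | P3 3-4 | P4 4-7 | P1 7-10 | P0 10-11 | P2 11-13 |
Completion: P0=11  P1=10  P2=13  P3=4  P4=7
Turnaround (C−A): P0=11  P1=9  P2=6  P3=4  P4=7
Turnaround(P1) = completion − arrival = 10 − 1 = 9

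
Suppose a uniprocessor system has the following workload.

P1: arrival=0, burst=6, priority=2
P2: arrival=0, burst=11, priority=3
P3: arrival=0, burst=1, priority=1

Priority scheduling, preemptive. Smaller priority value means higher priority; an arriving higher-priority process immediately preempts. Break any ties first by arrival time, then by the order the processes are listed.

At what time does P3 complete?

Schedule: | P3 0-1 | P1 1-7 | P2 7-18 |
Completion: P1=7  P2=18  P3=1

1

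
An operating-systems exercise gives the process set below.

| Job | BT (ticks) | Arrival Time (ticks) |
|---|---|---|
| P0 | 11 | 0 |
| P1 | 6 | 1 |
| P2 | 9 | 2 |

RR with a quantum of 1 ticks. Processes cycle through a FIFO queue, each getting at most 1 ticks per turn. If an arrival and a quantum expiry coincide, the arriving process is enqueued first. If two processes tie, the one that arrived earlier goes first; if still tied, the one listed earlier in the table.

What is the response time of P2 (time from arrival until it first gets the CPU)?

Timeline: | P0 0-1 | P1 1-2 | P0 2-3 | P2 3-4 | P1 4-5 | P0 5-6 | P2 6-7 | P1 7-8 | P0 8-9 | P2 9-10 | P1 10-11 | P0 11-12 | P2 12-13 | P1 13-14 | P0 14-15 | P2 15-16 | P1 16-17 | P0 17-18 | P2 18-19 | P0 19-20 | P2 20-21 | P0 21-22 | P2 22-23 | P0 23-24 | P2 24-25 | P0 25-26 |
Completion: P0=26  P1=17  P2=25
Turnaround (C−A): P0=26  P1=16  P2=23
Response(P2) = first start − arrival = 3 − 2 = 1

1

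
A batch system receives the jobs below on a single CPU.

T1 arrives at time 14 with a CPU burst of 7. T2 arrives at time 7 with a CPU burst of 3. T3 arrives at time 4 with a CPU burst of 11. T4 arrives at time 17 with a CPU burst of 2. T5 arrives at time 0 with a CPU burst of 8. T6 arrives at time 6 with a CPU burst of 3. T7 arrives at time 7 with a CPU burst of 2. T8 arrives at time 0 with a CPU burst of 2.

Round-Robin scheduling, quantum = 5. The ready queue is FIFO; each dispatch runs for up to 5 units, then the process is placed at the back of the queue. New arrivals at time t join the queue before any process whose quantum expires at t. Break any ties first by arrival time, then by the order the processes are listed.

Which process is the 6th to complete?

Timeline: | T5 0-5 | T8 5-7 | T3 7-12 | T5 12-15 | T6 15-18 | T2 18-21 | T7 21-23 | T3 23-28 | T1 28-33 | T4 33-35 | T3 35-36 | T1 36-38 |
Completion: T1=38  T2=21  T3=36  T4=35  T5=15  T6=18  T7=23  T8=7
Turnaround (C−A): T1=24  T2=14  T3=32  T4=18  T5=15  T6=12  T7=16  T8=7
Finish order: T8 → T5 → T6 → T2 → T7 → T4 → T3 → T1

T4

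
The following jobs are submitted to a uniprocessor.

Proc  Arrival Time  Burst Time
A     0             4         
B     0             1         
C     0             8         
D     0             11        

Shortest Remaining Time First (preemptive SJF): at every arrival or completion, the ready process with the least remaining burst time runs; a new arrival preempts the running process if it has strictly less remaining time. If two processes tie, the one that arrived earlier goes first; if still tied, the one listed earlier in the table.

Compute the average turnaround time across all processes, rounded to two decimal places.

10.75

Schedule: | B 0-1 | A 1-5 | C 5-13 | D 13-24 |
Completion: A=5  B=1  C=13  D=24
Turnaround times: A=5, B=1, C=13, D=24
Average turnaround = (5+1+13+24) / 4 = 43/4 = 10.75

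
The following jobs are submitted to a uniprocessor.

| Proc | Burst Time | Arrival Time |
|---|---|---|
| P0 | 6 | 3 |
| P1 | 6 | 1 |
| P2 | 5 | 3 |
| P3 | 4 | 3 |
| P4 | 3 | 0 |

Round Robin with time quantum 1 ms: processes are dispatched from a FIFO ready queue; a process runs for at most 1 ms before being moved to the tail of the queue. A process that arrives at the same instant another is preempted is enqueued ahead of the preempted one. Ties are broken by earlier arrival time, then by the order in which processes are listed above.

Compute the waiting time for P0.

15

Gantt: | P4 0-1 | P1 1-2 | P4 2-3 | P1 3-4 | P0 4-5 | P2 5-6 | P3 6-7 | P4 7-8 | P1 8-9 | P0 9-10 | P2 10-11 | P3 11-12 | P1 12-13 | P0 13-14 | P2 14-15 | P3 15-16 | P1 16-17 | P0 17-18 | P2 18-19 | P3 19-20 | P1 20-21 | P0 21-22 | P2 22-23 | P0 23-24 |
Completion: P0=24  P1=21  P2=23  P3=20  P4=8
Waiting(P0) = turnaround − burst = 21 − 6 = 15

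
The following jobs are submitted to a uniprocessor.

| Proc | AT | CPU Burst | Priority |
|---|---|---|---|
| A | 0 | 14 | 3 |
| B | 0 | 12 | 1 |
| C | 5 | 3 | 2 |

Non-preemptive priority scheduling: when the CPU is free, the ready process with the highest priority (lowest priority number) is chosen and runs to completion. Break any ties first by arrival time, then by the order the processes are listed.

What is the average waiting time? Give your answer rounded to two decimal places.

Schedule: | B 0-12 | C 12-15 | A 15-29 |
Completion: A=29  B=12  C=15
Waiting times: A=15, B=0, C=7
Average waiting = (15+0+7) / 3 = 22/3 = 7.33

7.33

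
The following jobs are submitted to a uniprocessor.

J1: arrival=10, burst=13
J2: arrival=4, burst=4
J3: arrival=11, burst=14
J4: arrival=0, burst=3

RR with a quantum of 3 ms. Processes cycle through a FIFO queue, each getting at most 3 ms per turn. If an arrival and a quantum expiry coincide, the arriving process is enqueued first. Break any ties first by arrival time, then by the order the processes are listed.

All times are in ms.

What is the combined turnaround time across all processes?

58

Gantt: | J4 0-3 | idle 3-4 | J2 4-8 | idle 8-10 | J1 10-13 | J3 13-16 | J1 16-19 | J3 19-22 | J1 22-25 | J3 25-28 | J1 28-31 | J3 31-34 | J1 34-35 | J3 35-37 |
Completion: J1=35  J2=8  J3=37  J4=3
Turnaround (C−A): J1=25  J2=4  J3=26  J4=3
Turnaround = completion − arrival: J1=25, J2=4, J3=26, J4=3
Total turnaround = 25 + 4 + 26 + 3 = 58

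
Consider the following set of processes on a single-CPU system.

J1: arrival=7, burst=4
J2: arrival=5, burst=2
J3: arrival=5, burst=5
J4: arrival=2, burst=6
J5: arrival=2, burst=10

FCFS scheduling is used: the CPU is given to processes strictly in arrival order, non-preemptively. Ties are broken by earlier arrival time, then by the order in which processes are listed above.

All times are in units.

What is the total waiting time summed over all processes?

Gantt: | idle 0-2 | J4 2-8 | J5 8-18 | J2 18-20 | J3 20-25 | J1 25-29 |
Completion: J1=29  J2=20  J3=25  J4=8  J5=18
Waiting = turnaround − burst: J1=18, J2=13, J3=15, J4=0, J5=6
Total waiting = 18 + 13 + 15 + 0 + 6 = 52

52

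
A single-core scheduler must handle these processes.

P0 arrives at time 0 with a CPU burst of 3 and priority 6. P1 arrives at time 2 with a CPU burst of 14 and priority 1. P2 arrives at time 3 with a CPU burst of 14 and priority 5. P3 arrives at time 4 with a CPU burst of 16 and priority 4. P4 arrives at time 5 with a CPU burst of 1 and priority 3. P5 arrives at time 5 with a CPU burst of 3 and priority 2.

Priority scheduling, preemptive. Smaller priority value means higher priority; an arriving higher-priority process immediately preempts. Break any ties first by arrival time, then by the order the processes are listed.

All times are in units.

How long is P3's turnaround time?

Schedule: | P0 0-2 | P1 2-16 | P5 16-19 | P4 19-20 | P3 20-36 | P2 36-50 | P0 50-51 |
Completion: P0=51  P1=16  P2=50  P3=36  P4=20  P5=19
Turnaround (C−A): P0=51  P1=14  P2=47  P3=32  P4=15  P5=14
Turnaround(P3) = completion − arrival = 36 − 4 = 32

32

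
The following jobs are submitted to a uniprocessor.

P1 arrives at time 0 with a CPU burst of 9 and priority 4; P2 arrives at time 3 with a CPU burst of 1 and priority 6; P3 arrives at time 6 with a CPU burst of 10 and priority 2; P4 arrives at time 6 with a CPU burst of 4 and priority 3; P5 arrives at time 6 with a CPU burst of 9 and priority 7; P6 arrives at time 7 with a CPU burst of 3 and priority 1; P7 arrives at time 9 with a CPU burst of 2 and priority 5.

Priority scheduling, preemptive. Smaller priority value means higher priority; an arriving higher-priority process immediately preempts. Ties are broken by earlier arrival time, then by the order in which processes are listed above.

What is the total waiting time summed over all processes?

Timeline: | P1 0-6 | P3 6-7 | P6 7-10 | P3 10-19 | P4 19-23 | P1 23-26 | P7 26-28 | P2 28-29 | P5 29-38 |
Completion: P1=26  P2=29  P3=19  P4=23  P5=38  P6=10  P7=28
Turnaround (C−A): P1=26  P2=26  P3=13  P4=17  P5=32  P6=3  P7=19
Waiting = turnaround − burst: P1=17, P2=25, P3=3, P4=13, P5=23, P6=0, P7=17
Total waiting = 17 + 25 + 3 + 13 + 23 + 0 + 17 = 98

98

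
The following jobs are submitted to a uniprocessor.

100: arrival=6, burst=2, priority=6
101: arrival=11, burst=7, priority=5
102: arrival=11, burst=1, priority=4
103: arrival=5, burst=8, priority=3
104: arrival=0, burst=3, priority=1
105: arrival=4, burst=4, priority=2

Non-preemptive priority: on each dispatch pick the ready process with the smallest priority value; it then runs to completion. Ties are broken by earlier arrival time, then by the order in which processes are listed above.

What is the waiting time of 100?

Timeline: | 104 0-3 | idle 3-4 | 105 4-8 | 103 8-16 | 102 16-17 | 101 17-24 | 100 24-26 |
Completion: 100=26  101=24  102=17  103=16  104=3  105=8
Waiting(100) = turnaround − burst = 20 − 2 = 18

18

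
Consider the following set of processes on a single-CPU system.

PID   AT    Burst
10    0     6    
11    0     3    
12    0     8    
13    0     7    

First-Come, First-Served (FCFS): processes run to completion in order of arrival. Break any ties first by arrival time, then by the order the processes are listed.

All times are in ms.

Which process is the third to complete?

Schedule: | 10 0-6 | 11 6-9 | 12 9-17 | 13 17-24 |
Completion: 10=6  11=9  12=17  13=24
Finish order: 10 → 11 → 12 → 13

12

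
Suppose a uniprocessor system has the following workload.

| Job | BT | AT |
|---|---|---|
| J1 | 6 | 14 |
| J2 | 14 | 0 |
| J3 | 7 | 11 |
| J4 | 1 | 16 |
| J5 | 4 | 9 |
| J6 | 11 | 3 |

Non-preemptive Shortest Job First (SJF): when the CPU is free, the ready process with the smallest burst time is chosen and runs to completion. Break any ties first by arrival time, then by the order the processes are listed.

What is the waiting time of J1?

5

Schedule: | J2 0-14 | J5 14-18 | J4 18-19 | J1 19-25 | J3 25-32 | J6 32-43 |
Completion: J1=25  J2=14  J3=32  J4=19  J5=18  J6=43
Waiting(J1) = turnaround − burst = 11 − 6 = 5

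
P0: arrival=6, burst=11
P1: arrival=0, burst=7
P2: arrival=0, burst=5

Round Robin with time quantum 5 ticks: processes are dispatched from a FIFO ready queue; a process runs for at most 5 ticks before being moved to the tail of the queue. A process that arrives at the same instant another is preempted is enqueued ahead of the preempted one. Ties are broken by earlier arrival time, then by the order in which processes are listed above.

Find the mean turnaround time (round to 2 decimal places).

Timeline: | P1 0-5 | P2 5-10 | P1 10-12 | P0 12-23 |
Completion: P0=23  P1=12  P2=10
Turnaround (C−A): P0=17  P1=12  P2=10
Turnaround times: P0=17, P1=12, P2=10
Average turnaround = (17+12+10) / 3 = 39/3 = 13.00

13.00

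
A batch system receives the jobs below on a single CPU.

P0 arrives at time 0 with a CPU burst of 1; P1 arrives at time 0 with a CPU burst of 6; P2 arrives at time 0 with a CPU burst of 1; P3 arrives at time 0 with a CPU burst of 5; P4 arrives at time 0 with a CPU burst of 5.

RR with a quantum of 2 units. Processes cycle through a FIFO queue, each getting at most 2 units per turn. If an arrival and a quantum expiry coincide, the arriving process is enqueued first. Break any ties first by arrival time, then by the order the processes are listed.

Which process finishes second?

Timeline: | P0 0-1 | P1 1-3 | P2 3-4 | P3 4-6 | P4 6-8 | P1 8-10 | P3 10-12 | P4 12-14 | P1 14-16 | P3 16-17 | P4 17-18 |
Completion: P0=1  P1=16  P2=4  P3=17  P4=18
Finish order: P0 → P2 → P1 → P3 → P4

P2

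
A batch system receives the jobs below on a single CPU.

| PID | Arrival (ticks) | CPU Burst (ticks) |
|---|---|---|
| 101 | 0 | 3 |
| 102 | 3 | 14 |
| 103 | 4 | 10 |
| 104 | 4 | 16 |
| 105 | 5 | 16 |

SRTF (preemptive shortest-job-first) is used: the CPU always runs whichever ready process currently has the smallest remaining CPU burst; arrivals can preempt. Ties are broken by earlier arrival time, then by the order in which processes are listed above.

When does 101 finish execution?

Schedule: | 101 0-3 | 102 3-4 | 103 4-14 | 102 14-27 | 104 27-43 | 105 43-59 |
Completion: 101=3  102=27  103=14  104=43  105=59

3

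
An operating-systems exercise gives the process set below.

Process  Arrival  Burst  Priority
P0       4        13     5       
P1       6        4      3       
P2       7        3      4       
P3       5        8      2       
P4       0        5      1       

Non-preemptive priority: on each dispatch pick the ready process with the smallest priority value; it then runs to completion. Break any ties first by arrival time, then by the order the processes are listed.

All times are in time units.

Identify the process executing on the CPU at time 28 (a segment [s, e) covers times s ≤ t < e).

Schedule: | P4 0-5 | P3 5-13 | P1 13-17 | P2 17-20 | P0 20-33 |
Completion: P0=33  P1=17  P2=20  P3=13  P4=5
Turnaround (C−A): P0=29  P1=11  P2=13  P3=8  P4=5

P0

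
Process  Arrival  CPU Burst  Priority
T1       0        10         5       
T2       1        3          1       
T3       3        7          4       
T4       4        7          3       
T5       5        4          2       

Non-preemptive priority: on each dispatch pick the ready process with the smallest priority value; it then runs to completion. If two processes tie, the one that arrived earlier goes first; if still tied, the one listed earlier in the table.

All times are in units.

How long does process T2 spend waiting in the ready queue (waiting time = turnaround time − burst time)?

Timeline: | T1 0-10 | T2 10-13 | T5 13-17 | T4 17-24 | T3 24-31 |
Completion: T1=10  T2=13  T3=31  T4=24  T5=17
Turnaround (C−A): T1=10  T2=12  T3=28  T4=20  T5=12
Waiting(T2) = turnaround − burst = 12 − 3 = 9

9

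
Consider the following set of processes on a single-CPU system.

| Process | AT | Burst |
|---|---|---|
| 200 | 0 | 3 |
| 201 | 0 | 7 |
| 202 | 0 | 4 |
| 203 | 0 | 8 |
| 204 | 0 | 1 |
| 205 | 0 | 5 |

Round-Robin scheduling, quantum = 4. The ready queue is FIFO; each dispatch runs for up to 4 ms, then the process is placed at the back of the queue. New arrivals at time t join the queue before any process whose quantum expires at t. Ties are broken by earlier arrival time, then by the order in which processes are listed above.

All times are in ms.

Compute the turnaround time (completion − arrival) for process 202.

11

Schedule: | 200 0-3 | 201 3-7 | 202 7-11 | 203 11-15 | 204 15-16 | 205 16-20 | 201 20-23 | 203 23-27 | 205 27-28 |
Completion: 200=3  201=23  202=11  203=27  204=16  205=28
Turnaround(202) = completion − arrival = 11 − 0 = 11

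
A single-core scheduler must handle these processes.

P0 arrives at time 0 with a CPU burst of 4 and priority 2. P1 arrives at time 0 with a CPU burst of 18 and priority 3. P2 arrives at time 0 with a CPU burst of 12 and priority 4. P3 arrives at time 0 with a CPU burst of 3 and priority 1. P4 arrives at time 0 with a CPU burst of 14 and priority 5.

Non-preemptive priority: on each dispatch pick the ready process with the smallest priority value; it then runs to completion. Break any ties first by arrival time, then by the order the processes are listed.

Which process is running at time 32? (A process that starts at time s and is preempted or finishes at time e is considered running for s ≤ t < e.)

P2

Timeline: | P3 0-3 | P0 3-7 | P1 7-25 | P2 25-37 | P4 37-51 |
Completion: P0=7  P1=25  P2=37  P3=3  P4=51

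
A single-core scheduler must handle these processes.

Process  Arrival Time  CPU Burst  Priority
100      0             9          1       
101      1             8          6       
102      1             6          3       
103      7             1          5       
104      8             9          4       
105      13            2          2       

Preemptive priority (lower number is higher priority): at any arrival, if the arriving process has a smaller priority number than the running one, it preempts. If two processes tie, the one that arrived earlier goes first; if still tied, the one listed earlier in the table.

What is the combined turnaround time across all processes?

Schedule: | 100 0-9 | 102 9-13 | 105 13-15 | 102 15-17 | 104 17-26 | 103 26-27 | 101 27-35 |
Completion: 100=9  101=35  102=17  103=27  104=26  105=15
Turnaround (C−A): 100=9  101=34  102=16  103=20  104=18  105=2
Turnaround = completion − arrival: 100=9, 101=34, 102=16, 103=20, 104=18, 105=2
Total turnaround = 9 + 34 + 16 + 20 + 18 + 2 = 99

99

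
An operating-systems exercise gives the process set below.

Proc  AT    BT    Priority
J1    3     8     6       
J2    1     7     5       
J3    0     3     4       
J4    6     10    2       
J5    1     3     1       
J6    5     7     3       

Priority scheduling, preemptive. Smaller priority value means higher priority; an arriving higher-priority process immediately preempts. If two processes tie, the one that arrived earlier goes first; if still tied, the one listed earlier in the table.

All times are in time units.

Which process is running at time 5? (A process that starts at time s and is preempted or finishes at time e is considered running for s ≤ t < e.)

Gantt: | J3 0-1 | J5 1-4 | J3 4-5 | J6 5-6 | J4 6-16 | J6 16-22 | J3 22-23 | J2 23-30 | J1 30-38 |
Completion: J1=38  J2=30  J3=23  J4=16  J5=4  J6=22
Turnaround (C−A): J1=35  J2=29  J3=23  J4=10  J5=3  J6=17

J6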